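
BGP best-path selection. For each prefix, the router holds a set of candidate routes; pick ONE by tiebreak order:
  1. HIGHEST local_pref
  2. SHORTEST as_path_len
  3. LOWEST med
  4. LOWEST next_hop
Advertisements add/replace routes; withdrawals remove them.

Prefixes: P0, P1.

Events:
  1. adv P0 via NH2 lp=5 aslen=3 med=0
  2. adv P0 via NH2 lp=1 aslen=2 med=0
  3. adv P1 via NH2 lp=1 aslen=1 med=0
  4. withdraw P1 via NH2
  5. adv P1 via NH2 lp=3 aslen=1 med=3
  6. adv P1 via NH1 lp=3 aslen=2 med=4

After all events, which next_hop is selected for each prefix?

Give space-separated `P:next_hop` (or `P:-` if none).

Op 1: best P0=NH2 P1=-
Op 2: best P0=NH2 P1=-
Op 3: best P0=NH2 P1=NH2
Op 4: best P0=NH2 P1=-
Op 5: best P0=NH2 P1=NH2
Op 6: best P0=NH2 P1=NH2

Answer: P0:NH2 P1:NH2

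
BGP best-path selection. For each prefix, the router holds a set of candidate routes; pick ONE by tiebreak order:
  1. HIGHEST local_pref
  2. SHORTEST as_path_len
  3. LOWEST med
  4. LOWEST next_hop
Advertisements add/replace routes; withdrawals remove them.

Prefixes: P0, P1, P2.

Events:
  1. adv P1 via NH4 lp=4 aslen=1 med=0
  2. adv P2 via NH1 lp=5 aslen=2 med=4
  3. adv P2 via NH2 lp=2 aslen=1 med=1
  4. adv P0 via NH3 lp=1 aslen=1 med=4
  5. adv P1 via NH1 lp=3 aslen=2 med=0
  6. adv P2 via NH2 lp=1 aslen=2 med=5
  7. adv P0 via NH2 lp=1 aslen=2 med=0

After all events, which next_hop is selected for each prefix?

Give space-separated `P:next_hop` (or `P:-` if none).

Answer: P0:NH3 P1:NH4 P2:NH1

Derivation:
Op 1: best P0=- P1=NH4 P2=-
Op 2: best P0=- P1=NH4 P2=NH1
Op 3: best P0=- P1=NH4 P2=NH1
Op 4: best P0=NH3 P1=NH4 P2=NH1
Op 5: best P0=NH3 P1=NH4 P2=NH1
Op 6: best P0=NH3 P1=NH4 P2=NH1
Op 7: best P0=NH3 P1=NH4 P2=NH1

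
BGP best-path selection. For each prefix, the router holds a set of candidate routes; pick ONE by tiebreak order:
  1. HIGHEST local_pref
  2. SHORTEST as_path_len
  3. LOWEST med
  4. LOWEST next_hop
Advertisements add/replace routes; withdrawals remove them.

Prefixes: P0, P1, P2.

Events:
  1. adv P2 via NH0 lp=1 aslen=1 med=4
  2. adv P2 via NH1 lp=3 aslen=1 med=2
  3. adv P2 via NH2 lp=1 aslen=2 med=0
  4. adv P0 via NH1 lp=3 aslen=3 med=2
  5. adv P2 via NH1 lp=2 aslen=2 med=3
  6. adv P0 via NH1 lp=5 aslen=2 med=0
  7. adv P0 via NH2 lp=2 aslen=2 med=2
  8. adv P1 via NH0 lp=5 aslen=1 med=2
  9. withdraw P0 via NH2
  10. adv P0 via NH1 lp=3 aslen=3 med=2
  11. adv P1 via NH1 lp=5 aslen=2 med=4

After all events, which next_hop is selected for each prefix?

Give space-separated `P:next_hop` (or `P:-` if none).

Answer: P0:NH1 P1:NH0 P2:NH1

Derivation:
Op 1: best P0=- P1=- P2=NH0
Op 2: best P0=- P1=- P2=NH1
Op 3: best P0=- P1=- P2=NH1
Op 4: best P0=NH1 P1=- P2=NH1
Op 5: best P0=NH1 P1=- P2=NH1
Op 6: best P0=NH1 P1=- P2=NH1
Op 7: best P0=NH1 P1=- P2=NH1
Op 8: best P0=NH1 P1=NH0 P2=NH1
Op 9: best P0=NH1 P1=NH0 P2=NH1
Op 10: best P0=NH1 P1=NH0 P2=NH1
Op 11: best P0=NH1 P1=NH0 P2=NH1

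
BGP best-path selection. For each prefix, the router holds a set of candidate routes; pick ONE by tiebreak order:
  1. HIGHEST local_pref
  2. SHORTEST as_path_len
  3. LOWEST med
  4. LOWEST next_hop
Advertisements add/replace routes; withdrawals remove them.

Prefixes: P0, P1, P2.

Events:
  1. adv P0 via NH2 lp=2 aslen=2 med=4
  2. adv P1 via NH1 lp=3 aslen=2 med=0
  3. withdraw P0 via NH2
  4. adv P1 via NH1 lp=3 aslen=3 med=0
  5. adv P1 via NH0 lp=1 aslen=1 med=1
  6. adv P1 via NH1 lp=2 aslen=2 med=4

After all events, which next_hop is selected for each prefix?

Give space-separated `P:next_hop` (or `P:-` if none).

Answer: P0:- P1:NH1 P2:-

Derivation:
Op 1: best P0=NH2 P1=- P2=-
Op 2: best P0=NH2 P1=NH1 P2=-
Op 3: best P0=- P1=NH1 P2=-
Op 4: best P0=- P1=NH1 P2=-
Op 5: best P0=- P1=NH1 P2=-
Op 6: best P0=- P1=NH1 P2=-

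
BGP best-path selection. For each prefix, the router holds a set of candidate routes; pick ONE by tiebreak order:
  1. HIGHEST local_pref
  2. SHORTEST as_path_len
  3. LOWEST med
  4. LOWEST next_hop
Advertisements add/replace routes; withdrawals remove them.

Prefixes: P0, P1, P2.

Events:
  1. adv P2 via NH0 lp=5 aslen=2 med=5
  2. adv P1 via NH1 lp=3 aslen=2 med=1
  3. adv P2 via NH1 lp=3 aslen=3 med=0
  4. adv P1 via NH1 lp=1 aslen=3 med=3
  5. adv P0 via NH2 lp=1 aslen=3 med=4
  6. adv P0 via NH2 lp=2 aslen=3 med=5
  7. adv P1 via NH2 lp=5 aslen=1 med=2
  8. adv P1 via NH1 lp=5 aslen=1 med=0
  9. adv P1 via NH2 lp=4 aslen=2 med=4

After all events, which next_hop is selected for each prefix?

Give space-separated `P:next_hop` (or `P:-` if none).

Op 1: best P0=- P1=- P2=NH0
Op 2: best P0=- P1=NH1 P2=NH0
Op 3: best P0=- P1=NH1 P2=NH0
Op 4: best P0=- P1=NH1 P2=NH0
Op 5: best P0=NH2 P1=NH1 P2=NH0
Op 6: best P0=NH2 P1=NH1 P2=NH0
Op 7: best P0=NH2 P1=NH2 P2=NH0
Op 8: best P0=NH2 P1=NH1 P2=NH0
Op 9: best P0=NH2 P1=NH1 P2=NH0

Answer: P0:NH2 P1:NH1 P2:NH0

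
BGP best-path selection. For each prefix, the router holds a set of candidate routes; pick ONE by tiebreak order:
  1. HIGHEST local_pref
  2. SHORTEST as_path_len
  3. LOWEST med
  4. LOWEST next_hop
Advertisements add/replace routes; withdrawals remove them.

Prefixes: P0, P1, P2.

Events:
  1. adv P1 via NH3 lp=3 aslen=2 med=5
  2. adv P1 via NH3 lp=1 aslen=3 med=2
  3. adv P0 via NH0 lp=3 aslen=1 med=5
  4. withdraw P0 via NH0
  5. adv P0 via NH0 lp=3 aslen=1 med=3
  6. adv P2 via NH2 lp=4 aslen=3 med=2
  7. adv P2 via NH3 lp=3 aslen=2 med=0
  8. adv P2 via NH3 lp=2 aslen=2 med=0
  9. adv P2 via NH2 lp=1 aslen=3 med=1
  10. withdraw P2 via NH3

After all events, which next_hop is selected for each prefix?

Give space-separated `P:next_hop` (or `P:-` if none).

Op 1: best P0=- P1=NH3 P2=-
Op 2: best P0=- P1=NH3 P2=-
Op 3: best P0=NH0 P1=NH3 P2=-
Op 4: best P0=- P1=NH3 P2=-
Op 5: best P0=NH0 P1=NH3 P2=-
Op 6: best P0=NH0 P1=NH3 P2=NH2
Op 7: best P0=NH0 P1=NH3 P2=NH2
Op 8: best P0=NH0 P1=NH3 P2=NH2
Op 9: best P0=NH0 P1=NH3 P2=NH3
Op 10: best P0=NH0 P1=NH3 P2=NH2

Answer: P0:NH0 P1:NH3 P2:NH2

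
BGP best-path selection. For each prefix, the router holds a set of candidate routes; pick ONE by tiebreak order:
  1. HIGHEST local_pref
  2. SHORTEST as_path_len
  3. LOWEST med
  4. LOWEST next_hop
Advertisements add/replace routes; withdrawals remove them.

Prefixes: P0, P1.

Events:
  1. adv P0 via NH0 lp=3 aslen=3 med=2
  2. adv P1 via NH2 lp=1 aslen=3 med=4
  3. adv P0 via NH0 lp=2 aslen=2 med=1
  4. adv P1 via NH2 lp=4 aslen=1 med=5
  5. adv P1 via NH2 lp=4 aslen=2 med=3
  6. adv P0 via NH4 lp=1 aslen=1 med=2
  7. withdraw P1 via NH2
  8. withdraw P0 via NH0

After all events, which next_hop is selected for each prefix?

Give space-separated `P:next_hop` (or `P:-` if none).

Op 1: best P0=NH0 P1=-
Op 2: best P0=NH0 P1=NH2
Op 3: best P0=NH0 P1=NH2
Op 4: best P0=NH0 P1=NH2
Op 5: best P0=NH0 P1=NH2
Op 6: best P0=NH0 P1=NH2
Op 7: best P0=NH0 P1=-
Op 8: best P0=NH4 P1=-

Answer: P0:NH4 P1:-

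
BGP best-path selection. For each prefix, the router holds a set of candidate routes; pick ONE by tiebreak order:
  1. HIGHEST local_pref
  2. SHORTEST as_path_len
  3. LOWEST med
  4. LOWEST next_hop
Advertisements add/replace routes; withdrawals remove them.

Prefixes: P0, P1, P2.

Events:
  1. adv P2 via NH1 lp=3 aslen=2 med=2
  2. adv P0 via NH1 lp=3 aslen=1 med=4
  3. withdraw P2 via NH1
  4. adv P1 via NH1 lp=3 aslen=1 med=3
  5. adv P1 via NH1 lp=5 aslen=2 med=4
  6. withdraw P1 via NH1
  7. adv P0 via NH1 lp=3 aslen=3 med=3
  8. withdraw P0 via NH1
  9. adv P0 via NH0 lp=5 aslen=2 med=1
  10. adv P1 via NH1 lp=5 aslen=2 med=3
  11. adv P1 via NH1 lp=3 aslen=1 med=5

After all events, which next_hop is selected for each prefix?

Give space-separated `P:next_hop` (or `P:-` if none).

Op 1: best P0=- P1=- P2=NH1
Op 2: best P0=NH1 P1=- P2=NH1
Op 3: best P0=NH1 P1=- P2=-
Op 4: best P0=NH1 P1=NH1 P2=-
Op 5: best P0=NH1 P1=NH1 P2=-
Op 6: best P0=NH1 P1=- P2=-
Op 7: best P0=NH1 P1=- P2=-
Op 8: best P0=- P1=- P2=-
Op 9: best P0=NH0 P1=- P2=-
Op 10: best P0=NH0 P1=NH1 P2=-
Op 11: best P0=NH0 P1=NH1 P2=-

Answer: P0:NH0 P1:NH1 P2:-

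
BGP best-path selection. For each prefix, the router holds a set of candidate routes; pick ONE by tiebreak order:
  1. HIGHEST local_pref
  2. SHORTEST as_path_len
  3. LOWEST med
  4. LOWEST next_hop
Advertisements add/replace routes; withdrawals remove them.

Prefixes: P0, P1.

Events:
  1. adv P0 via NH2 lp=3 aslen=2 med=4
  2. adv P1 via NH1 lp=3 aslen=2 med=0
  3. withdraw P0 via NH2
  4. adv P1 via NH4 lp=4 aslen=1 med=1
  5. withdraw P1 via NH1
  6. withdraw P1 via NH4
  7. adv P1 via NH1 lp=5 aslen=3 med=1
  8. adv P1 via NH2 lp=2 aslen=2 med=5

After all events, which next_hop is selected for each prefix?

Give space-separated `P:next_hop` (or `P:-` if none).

Op 1: best P0=NH2 P1=-
Op 2: best P0=NH2 P1=NH1
Op 3: best P0=- P1=NH1
Op 4: best P0=- P1=NH4
Op 5: best P0=- P1=NH4
Op 6: best P0=- P1=-
Op 7: best P0=- P1=NH1
Op 8: best P0=- P1=NH1

Answer: P0:- P1:NH1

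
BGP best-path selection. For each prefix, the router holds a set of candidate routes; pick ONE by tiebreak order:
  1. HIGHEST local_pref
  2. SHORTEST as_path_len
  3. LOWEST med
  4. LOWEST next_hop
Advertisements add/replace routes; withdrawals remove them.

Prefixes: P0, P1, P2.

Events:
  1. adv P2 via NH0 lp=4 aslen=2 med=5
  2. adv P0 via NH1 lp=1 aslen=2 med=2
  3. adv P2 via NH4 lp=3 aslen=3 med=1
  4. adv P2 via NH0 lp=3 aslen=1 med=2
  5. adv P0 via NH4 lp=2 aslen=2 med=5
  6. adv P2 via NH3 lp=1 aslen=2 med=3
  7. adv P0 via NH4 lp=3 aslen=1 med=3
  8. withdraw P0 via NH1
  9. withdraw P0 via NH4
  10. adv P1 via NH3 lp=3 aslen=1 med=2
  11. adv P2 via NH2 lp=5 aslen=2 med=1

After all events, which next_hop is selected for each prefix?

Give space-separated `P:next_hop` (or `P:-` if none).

Answer: P0:- P1:NH3 P2:NH2

Derivation:
Op 1: best P0=- P1=- P2=NH0
Op 2: best P0=NH1 P1=- P2=NH0
Op 3: best P0=NH1 P1=- P2=NH0
Op 4: best P0=NH1 P1=- P2=NH0
Op 5: best P0=NH4 P1=- P2=NH0
Op 6: best P0=NH4 P1=- P2=NH0
Op 7: best P0=NH4 P1=- P2=NH0
Op 8: best P0=NH4 P1=- P2=NH0
Op 9: best P0=- P1=- P2=NH0
Op 10: best P0=- P1=NH3 P2=NH0
Op 11: best P0=- P1=NH3 P2=NH2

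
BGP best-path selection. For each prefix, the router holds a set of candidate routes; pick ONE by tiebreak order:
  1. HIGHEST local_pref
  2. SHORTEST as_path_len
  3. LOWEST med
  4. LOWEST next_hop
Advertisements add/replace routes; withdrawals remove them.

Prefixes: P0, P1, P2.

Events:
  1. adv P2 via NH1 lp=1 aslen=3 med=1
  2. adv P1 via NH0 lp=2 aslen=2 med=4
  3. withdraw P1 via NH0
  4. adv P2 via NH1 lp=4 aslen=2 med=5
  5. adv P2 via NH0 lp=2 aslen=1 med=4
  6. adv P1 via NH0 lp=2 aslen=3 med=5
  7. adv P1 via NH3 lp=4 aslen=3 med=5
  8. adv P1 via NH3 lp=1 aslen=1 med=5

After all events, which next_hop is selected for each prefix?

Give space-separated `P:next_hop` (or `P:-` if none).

Op 1: best P0=- P1=- P2=NH1
Op 2: best P0=- P1=NH0 P2=NH1
Op 3: best P0=- P1=- P2=NH1
Op 4: best P0=- P1=- P2=NH1
Op 5: best P0=- P1=- P2=NH1
Op 6: best P0=- P1=NH0 P2=NH1
Op 7: best P0=- P1=NH3 P2=NH1
Op 8: best P0=- P1=NH0 P2=NH1

Answer: P0:- P1:NH0 P2:NH1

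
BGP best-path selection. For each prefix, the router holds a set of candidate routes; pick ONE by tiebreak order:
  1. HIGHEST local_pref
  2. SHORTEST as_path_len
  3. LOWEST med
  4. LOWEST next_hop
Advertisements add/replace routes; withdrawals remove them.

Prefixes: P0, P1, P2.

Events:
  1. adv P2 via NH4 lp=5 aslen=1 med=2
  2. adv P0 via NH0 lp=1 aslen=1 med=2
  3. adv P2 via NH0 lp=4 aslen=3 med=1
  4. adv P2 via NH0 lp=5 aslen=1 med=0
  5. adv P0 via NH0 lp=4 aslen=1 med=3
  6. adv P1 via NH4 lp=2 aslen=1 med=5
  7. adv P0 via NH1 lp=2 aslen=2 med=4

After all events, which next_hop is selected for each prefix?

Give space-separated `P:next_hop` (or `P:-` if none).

Answer: P0:NH0 P1:NH4 P2:NH0

Derivation:
Op 1: best P0=- P1=- P2=NH4
Op 2: best P0=NH0 P1=- P2=NH4
Op 3: best P0=NH0 P1=- P2=NH4
Op 4: best P0=NH0 P1=- P2=NH0
Op 5: best P0=NH0 P1=- P2=NH0
Op 6: best P0=NH0 P1=NH4 P2=NH0
Op 7: best P0=NH0 P1=NH4 P2=NH0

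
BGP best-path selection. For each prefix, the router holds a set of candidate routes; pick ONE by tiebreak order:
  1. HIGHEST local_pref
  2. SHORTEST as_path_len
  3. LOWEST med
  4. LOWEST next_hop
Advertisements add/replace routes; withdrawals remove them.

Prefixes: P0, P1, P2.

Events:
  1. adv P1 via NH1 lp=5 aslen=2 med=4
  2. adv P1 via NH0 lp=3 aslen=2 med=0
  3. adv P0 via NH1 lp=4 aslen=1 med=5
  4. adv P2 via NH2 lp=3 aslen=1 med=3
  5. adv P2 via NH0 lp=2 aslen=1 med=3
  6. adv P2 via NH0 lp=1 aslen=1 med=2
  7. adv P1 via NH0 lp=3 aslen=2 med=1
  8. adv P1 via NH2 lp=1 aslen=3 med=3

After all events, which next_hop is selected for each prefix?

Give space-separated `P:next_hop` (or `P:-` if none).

Op 1: best P0=- P1=NH1 P2=-
Op 2: best P0=- P1=NH1 P2=-
Op 3: best P0=NH1 P1=NH1 P2=-
Op 4: best P0=NH1 P1=NH1 P2=NH2
Op 5: best P0=NH1 P1=NH1 P2=NH2
Op 6: best P0=NH1 P1=NH1 P2=NH2
Op 7: best P0=NH1 P1=NH1 P2=NH2
Op 8: best P0=NH1 P1=NH1 P2=NH2

Answer: P0:NH1 P1:NH1 P2:NH2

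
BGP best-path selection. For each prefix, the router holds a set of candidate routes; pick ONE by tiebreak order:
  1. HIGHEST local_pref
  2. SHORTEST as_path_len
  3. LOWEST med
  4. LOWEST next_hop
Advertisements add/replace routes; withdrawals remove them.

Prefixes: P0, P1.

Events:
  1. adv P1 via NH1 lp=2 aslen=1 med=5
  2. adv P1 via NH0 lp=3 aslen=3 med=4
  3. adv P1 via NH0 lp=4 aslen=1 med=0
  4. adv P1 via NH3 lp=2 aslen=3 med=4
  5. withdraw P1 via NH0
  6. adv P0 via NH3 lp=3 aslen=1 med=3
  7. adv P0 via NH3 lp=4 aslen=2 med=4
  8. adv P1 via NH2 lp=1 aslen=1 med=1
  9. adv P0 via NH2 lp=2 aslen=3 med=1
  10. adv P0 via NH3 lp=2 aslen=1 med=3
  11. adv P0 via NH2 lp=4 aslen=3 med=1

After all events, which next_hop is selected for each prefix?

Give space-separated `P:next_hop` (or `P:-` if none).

Answer: P0:NH2 P1:NH1

Derivation:
Op 1: best P0=- P1=NH1
Op 2: best P0=- P1=NH0
Op 3: best P0=- P1=NH0
Op 4: best P0=- P1=NH0
Op 5: best P0=- P1=NH1
Op 6: best P0=NH3 P1=NH1
Op 7: best P0=NH3 P1=NH1
Op 8: best P0=NH3 P1=NH1
Op 9: best P0=NH3 P1=NH1
Op 10: best P0=NH3 P1=NH1
Op 11: best P0=NH2 P1=NH1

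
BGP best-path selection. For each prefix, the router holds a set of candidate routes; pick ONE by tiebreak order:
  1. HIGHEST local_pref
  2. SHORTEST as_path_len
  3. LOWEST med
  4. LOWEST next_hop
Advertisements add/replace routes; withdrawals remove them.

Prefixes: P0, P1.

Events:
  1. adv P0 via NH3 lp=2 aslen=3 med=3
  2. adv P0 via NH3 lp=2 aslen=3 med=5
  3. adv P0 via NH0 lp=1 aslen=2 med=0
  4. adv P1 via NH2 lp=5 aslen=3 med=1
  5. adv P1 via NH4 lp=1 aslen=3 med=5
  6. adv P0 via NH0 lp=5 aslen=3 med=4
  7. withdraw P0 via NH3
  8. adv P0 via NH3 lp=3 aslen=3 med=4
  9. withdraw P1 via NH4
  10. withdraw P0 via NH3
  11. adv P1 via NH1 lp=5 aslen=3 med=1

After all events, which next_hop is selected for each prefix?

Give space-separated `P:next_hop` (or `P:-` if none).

Op 1: best P0=NH3 P1=-
Op 2: best P0=NH3 P1=-
Op 3: best P0=NH3 P1=-
Op 4: best P0=NH3 P1=NH2
Op 5: best P0=NH3 P1=NH2
Op 6: best P0=NH0 P1=NH2
Op 7: best P0=NH0 P1=NH2
Op 8: best P0=NH0 P1=NH2
Op 9: best P0=NH0 P1=NH2
Op 10: best P0=NH0 P1=NH2
Op 11: best P0=NH0 P1=NH1

Answer: P0:NH0 P1:NH1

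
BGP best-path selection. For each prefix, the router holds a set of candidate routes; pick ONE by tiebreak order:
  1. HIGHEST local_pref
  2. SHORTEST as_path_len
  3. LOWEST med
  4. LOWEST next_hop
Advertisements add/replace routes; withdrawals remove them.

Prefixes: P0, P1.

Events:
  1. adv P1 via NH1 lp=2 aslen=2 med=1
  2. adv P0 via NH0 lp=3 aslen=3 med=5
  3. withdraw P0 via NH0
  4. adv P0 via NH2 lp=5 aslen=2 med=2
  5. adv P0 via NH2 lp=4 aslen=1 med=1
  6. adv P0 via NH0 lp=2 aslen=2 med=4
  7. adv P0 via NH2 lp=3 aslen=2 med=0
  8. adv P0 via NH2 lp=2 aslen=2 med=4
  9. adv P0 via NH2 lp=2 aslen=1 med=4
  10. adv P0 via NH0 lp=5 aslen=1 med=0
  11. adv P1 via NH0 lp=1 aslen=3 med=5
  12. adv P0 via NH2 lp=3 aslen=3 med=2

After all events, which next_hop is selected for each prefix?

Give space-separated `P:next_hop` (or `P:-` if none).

Answer: P0:NH0 P1:NH1

Derivation:
Op 1: best P0=- P1=NH1
Op 2: best P0=NH0 P1=NH1
Op 3: best P0=- P1=NH1
Op 4: best P0=NH2 P1=NH1
Op 5: best P0=NH2 P1=NH1
Op 6: best P0=NH2 P1=NH1
Op 7: best P0=NH2 P1=NH1
Op 8: best P0=NH0 P1=NH1
Op 9: best P0=NH2 P1=NH1
Op 10: best P0=NH0 P1=NH1
Op 11: best P0=NH0 P1=NH1
Op 12: best P0=NH0 P1=NH1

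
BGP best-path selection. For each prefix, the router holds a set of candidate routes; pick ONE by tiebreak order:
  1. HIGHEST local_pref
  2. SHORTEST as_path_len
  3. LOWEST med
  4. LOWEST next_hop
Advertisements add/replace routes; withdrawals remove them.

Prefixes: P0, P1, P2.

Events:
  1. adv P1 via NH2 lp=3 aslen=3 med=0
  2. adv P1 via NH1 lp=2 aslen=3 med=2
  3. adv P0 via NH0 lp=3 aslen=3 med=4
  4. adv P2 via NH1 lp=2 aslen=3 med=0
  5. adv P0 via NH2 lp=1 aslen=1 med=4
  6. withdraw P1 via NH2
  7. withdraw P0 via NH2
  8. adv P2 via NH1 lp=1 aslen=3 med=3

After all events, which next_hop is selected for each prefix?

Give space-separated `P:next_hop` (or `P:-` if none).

Op 1: best P0=- P1=NH2 P2=-
Op 2: best P0=- P1=NH2 P2=-
Op 3: best P0=NH0 P1=NH2 P2=-
Op 4: best P0=NH0 P1=NH2 P2=NH1
Op 5: best P0=NH0 P1=NH2 P2=NH1
Op 6: best P0=NH0 P1=NH1 P2=NH1
Op 7: best P0=NH0 P1=NH1 P2=NH1
Op 8: best P0=NH0 P1=NH1 P2=NH1

Answer: P0:NH0 P1:NH1 P2:NH1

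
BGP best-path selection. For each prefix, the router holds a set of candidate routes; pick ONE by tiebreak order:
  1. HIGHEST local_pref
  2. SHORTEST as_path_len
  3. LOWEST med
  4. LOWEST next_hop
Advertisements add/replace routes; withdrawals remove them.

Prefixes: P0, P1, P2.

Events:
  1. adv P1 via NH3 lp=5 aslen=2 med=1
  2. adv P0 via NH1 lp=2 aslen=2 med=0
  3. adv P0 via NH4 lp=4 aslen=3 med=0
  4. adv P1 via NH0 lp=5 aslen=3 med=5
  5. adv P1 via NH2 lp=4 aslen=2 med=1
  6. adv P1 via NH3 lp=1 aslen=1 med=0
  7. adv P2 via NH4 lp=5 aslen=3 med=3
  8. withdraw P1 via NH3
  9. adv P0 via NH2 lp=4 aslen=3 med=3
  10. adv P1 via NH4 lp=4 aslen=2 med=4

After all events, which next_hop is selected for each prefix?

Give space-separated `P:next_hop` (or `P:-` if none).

Op 1: best P0=- P1=NH3 P2=-
Op 2: best P0=NH1 P1=NH3 P2=-
Op 3: best P0=NH4 P1=NH3 P2=-
Op 4: best P0=NH4 P1=NH3 P2=-
Op 5: best P0=NH4 P1=NH3 P2=-
Op 6: best P0=NH4 P1=NH0 P2=-
Op 7: best P0=NH4 P1=NH0 P2=NH4
Op 8: best P0=NH4 P1=NH0 P2=NH4
Op 9: best P0=NH4 P1=NH0 P2=NH4
Op 10: best P0=NH4 P1=NH0 P2=NH4

Answer: P0:NH4 P1:NH0 P2:NH4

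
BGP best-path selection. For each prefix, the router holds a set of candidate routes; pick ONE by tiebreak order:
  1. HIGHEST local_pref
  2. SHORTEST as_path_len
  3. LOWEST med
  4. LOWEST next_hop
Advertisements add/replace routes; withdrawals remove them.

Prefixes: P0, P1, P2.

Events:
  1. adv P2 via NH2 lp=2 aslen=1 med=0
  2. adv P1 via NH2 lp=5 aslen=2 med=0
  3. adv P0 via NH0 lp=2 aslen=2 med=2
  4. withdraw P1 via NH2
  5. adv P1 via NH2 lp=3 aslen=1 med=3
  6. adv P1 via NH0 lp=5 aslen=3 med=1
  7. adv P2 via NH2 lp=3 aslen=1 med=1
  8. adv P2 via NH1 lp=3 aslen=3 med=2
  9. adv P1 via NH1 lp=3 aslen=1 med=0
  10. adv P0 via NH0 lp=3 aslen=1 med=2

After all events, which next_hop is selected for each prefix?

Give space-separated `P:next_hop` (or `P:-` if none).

Op 1: best P0=- P1=- P2=NH2
Op 2: best P0=- P1=NH2 P2=NH2
Op 3: best P0=NH0 P1=NH2 P2=NH2
Op 4: best P0=NH0 P1=- P2=NH2
Op 5: best P0=NH0 P1=NH2 P2=NH2
Op 6: best P0=NH0 P1=NH0 P2=NH2
Op 7: best P0=NH0 P1=NH0 P2=NH2
Op 8: best P0=NH0 P1=NH0 P2=NH2
Op 9: best P0=NH0 P1=NH0 P2=NH2
Op 10: best P0=NH0 P1=NH0 P2=NH2

Answer: P0:NH0 P1:NH0 P2:NH2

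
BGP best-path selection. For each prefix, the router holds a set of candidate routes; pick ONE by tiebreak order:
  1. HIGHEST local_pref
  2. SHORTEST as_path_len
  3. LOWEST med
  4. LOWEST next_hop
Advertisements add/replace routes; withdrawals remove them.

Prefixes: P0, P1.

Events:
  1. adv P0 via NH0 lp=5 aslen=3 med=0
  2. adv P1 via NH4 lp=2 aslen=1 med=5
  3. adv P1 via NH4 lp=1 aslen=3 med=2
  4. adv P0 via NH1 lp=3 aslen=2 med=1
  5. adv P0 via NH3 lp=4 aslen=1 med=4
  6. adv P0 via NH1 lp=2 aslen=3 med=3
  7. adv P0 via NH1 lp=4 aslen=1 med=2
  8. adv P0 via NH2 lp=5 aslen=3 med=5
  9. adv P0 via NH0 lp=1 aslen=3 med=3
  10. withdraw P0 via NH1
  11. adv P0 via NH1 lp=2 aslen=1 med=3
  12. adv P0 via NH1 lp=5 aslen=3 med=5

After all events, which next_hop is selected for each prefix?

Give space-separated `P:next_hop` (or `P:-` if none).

Answer: P0:NH1 P1:NH4

Derivation:
Op 1: best P0=NH0 P1=-
Op 2: best P0=NH0 P1=NH4
Op 3: best P0=NH0 P1=NH4
Op 4: best P0=NH0 P1=NH4
Op 5: best P0=NH0 P1=NH4
Op 6: best P0=NH0 P1=NH4
Op 7: best P0=NH0 P1=NH4
Op 8: best P0=NH0 P1=NH4
Op 9: best P0=NH2 P1=NH4
Op 10: best P0=NH2 P1=NH4
Op 11: best P0=NH2 P1=NH4
Op 12: best P0=NH1 P1=NH4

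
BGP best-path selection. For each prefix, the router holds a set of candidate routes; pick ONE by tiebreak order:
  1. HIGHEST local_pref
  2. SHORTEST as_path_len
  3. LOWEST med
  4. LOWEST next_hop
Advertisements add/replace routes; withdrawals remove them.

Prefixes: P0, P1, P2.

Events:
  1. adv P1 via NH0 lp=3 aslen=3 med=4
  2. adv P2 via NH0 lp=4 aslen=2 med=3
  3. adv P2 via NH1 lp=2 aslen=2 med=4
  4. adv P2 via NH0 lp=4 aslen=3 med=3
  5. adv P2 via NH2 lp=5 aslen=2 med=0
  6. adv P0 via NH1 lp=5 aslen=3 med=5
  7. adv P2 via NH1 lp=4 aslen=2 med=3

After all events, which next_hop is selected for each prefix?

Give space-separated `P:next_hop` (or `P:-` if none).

Answer: P0:NH1 P1:NH0 P2:NH2

Derivation:
Op 1: best P0=- P1=NH0 P2=-
Op 2: best P0=- P1=NH0 P2=NH0
Op 3: best P0=- P1=NH0 P2=NH0
Op 4: best P0=- P1=NH0 P2=NH0
Op 5: best P0=- P1=NH0 P2=NH2
Op 6: best P0=NH1 P1=NH0 P2=NH2
Op 7: best P0=NH1 P1=NH0 P2=NH2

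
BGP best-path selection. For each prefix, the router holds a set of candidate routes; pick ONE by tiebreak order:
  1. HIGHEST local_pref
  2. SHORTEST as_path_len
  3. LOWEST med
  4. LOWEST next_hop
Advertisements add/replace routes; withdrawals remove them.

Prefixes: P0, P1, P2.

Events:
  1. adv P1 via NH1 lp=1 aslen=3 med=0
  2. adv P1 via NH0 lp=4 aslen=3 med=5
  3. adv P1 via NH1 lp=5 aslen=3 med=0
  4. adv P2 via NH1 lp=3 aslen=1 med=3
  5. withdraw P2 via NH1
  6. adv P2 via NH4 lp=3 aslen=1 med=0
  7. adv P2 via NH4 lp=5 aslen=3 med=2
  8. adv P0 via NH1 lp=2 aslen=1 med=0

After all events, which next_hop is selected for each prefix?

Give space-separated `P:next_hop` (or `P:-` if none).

Answer: P0:NH1 P1:NH1 P2:NH4

Derivation:
Op 1: best P0=- P1=NH1 P2=-
Op 2: best P0=- P1=NH0 P2=-
Op 3: best P0=- P1=NH1 P2=-
Op 4: best P0=- P1=NH1 P2=NH1
Op 5: best P0=- P1=NH1 P2=-
Op 6: best P0=- P1=NH1 P2=NH4
Op 7: best P0=- P1=NH1 P2=NH4
Op 8: best P0=NH1 P1=NH1 P2=NH4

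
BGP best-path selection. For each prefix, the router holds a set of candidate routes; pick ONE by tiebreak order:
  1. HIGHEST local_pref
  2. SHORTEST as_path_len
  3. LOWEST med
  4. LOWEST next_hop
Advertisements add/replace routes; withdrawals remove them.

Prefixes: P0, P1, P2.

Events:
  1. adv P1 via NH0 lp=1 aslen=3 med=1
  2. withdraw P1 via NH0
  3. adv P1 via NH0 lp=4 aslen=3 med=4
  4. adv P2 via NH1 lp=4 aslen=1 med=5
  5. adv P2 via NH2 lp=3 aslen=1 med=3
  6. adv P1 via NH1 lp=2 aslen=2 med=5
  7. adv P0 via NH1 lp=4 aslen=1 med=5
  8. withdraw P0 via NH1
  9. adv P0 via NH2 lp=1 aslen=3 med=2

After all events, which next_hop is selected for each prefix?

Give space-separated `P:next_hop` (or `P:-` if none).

Op 1: best P0=- P1=NH0 P2=-
Op 2: best P0=- P1=- P2=-
Op 3: best P0=- P1=NH0 P2=-
Op 4: best P0=- P1=NH0 P2=NH1
Op 5: best P0=- P1=NH0 P2=NH1
Op 6: best P0=- P1=NH0 P2=NH1
Op 7: best P0=NH1 P1=NH0 P2=NH1
Op 8: best P0=- P1=NH0 P2=NH1
Op 9: best P0=NH2 P1=NH0 P2=NH1

Answer: P0:NH2 P1:NH0 P2:NH1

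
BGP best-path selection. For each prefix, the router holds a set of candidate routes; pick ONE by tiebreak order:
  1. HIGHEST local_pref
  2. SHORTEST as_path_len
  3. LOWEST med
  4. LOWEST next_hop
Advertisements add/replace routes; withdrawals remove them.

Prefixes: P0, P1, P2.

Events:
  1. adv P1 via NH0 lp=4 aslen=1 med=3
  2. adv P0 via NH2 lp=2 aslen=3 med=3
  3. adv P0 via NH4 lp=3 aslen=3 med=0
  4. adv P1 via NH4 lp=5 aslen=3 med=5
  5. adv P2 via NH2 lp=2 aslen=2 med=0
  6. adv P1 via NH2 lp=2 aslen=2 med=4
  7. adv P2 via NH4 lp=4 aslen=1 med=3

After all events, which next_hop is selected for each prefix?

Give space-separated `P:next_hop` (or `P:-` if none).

Op 1: best P0=- P1=NH0 P2=-
Op 2: best P0=NH2 P1=NH0 P2=-
Op 3: best P0=NH4 P1=NH0 P2=-
Op 4: best P0=NH4 P1=NH4 P2=-
Op 5: best P0=NH4 P1=NH4 P2=NH2
Op 6: best P0=NH4 P1=NH4 P2=NH2
Op 7: best P0=NH4 P1=NH4 P2=NH4

Answer: P0:NH4 P1:NH4 P2:NH4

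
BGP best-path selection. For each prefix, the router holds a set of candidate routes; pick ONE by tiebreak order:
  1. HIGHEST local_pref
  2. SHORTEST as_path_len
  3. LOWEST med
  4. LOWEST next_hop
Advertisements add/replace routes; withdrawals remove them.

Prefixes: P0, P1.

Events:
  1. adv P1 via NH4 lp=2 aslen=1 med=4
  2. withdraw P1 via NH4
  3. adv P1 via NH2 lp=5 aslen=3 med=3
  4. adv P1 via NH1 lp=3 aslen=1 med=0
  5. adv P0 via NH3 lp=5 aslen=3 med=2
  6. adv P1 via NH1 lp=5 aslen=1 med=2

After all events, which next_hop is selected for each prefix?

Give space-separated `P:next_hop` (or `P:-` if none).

Op 1: best P0=- P1=NH4
Op 2: best P0=- P1=-
Op 3: best P0=- P1=NH2
Op 4: best P0=- P1=NH2
Op 5: best P0=NH3 P1=NH2
Op 6: best P0=NH3 P1=NH1

Answer: P0:NH3 P1:NH1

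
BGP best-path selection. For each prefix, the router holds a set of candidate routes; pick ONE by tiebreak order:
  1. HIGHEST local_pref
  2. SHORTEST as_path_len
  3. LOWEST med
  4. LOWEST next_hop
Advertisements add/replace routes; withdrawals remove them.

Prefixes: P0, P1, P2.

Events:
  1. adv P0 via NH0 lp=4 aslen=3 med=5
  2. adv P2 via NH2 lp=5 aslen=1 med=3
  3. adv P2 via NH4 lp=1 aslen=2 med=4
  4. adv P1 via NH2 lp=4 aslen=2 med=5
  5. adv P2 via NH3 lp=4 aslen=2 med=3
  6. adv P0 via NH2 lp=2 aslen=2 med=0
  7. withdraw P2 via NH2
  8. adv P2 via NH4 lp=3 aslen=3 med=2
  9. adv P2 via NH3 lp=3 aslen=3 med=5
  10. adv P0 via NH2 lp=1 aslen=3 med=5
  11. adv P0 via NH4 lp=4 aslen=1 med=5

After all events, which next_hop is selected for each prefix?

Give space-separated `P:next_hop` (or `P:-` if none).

Answer: P0:NH4 P1:NH2 P2:NH4

Derivation:
Op 1: best P0=NH0 P1=- P2=-
Op 2: best P0=NH0 P1=- P2=NH2
Op 3: best P0=NH0 P1=- P2=NH2
Op 4: best P0=NH0 P1=NH2 P2=NH2
Op 5: best P0=NH0 P1=NH2 P2=NH2
Op 6: best P0=NH0 P1=NH2 P2=NH2
Op 7: best P0=NH0 P1=NH2 P2=NH3
Op 8: best P0=NH0 P1=NH2 P2=NH3
Op 9: best P0=NH0 P1=NH2 P2=NH4
Op 10: best P0=NH0 P1=NH2 P2=NH4
Op 11: best P0=NH4 P1=NH2 P2=NH4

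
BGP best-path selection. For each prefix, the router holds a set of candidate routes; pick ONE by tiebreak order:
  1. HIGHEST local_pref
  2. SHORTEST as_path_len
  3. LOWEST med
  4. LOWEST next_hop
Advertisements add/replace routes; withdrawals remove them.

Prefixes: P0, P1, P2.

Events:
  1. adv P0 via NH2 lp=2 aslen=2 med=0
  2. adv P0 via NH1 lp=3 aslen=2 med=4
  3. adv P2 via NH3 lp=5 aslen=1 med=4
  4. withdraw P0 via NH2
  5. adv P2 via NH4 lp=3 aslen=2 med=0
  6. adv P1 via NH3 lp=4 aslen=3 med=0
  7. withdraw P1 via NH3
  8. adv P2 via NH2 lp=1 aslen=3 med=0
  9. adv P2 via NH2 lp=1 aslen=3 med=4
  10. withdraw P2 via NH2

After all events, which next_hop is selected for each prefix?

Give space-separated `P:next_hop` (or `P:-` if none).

Op 1: best P0=NH2 P1=- P2=-
Op 2: best P0=NH1 P1=- P2=-
Op 3: best P0=NH1 P1=- P2=NH3
Op 4: best P0=NH1 P1=- P2=NH3
Op 5: best P0=NH1 P1=- P2=NH3
Op 6: best P0=NH1 P1=NH3 P2=NH3
Op 7: best P0=NH1 P1=- P2=NH3
Op 8: best P0=NH1 P1=- P2=NH3
Op 9: best P0=NH1 P1=- P2=NH3
Op 10: best P0=NH1 P1=- P2=NH3

Answer: P0:NH1 P1:- P2:NH3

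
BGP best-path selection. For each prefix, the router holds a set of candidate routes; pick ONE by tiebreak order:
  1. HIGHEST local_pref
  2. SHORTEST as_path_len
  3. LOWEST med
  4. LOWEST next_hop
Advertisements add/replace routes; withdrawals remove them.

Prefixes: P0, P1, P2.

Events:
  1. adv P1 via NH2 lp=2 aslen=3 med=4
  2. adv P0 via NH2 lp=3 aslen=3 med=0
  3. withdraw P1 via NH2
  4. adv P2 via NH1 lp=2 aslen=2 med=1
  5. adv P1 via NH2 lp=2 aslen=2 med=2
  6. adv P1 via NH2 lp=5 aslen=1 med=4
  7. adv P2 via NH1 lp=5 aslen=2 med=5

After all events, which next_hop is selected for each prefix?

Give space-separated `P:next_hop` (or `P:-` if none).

Answer: P0:NH2 P1:NH2 P2:NH1

Derivation:
Op 1: best P0=- P1=NH2 P2=-
Op 2: best P0=NH2 P1=NH2 P2=-
Op 3: best P0=NH2 P1=- P2=-
Op 4: best P0=NH2 P1=- P2=NH1
Op 5: best P0=NH2 P1=NH2 P2=NH1
Op 6: best P0=NH2 P1=NH2 P2=NH1
Op 7: best P0=NH2 P1=NH2 P2=NH1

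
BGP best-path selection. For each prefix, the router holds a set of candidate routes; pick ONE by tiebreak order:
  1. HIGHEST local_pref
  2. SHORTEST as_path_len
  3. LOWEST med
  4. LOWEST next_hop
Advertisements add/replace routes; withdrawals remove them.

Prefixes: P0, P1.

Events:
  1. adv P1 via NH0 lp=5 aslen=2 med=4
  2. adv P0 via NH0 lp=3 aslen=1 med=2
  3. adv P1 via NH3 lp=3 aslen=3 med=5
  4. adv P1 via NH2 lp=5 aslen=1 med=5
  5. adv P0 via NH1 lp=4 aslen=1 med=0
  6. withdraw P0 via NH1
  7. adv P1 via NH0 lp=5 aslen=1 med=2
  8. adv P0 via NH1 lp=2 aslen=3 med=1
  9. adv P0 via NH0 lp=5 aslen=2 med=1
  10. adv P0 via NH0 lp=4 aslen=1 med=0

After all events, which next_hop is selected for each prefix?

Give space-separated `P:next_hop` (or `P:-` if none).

Answer: P0:NH0 P1:NH0

Derivation:
Op 1: best P0=- P1=NH0
Op 2: best P0=NH0 P1=NH0
Op 3: best P0=NH0 P1=NH0
Op 4: best P0=NH0 P1=NH2
Op 5: best P0=NH1 P1=NH2
Op 6: best P0=NH0 P1=NH2
Op 7: best P0=NH0 P1=NH0
Op 8: best P0=NH0 P1=NH0
Op 9: best P0=NH0 P1=NH0
Op 10: best P0=NH0 P1=NH0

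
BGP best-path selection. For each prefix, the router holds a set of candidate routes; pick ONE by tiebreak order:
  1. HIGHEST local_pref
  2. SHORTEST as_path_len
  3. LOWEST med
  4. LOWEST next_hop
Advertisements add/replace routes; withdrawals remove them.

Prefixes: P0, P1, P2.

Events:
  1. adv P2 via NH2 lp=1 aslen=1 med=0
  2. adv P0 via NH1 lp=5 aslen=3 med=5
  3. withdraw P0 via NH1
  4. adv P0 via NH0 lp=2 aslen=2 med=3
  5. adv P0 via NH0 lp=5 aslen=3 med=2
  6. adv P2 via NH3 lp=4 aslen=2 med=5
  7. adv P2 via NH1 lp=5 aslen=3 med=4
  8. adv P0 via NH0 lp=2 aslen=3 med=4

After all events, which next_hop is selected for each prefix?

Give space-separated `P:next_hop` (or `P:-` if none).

Op 1: best P0=- P1=- P2=NH2
Op 2: best P0=NH1 P1=- P2=NH2
Op 3: best P0=- P1=- P2=NH2
Op 4: best P0=NH0 P1=- P2=NH2
Op 5: best P0=NH0 P1=- P2=NH2
Op 6: best P0=NH0 P1=- P2=NH3
Op 7: best P0=NH0 P1=- P2=NH1
Op 8: best P0=NH0 P1=- P2=NH1

Answer: P0:NH0 P1:- P2:NH1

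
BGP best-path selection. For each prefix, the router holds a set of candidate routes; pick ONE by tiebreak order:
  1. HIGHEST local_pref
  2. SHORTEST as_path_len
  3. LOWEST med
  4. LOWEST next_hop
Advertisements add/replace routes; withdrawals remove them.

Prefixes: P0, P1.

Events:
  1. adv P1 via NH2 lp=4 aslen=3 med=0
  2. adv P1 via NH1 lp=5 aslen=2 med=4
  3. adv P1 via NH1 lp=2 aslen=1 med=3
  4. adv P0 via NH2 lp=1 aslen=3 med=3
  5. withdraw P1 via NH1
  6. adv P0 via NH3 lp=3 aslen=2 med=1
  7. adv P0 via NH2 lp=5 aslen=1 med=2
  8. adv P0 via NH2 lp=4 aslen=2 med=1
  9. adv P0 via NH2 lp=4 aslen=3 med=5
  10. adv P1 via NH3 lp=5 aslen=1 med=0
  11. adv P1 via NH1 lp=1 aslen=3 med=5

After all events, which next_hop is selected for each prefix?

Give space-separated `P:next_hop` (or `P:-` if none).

Op 1: best P0=- P1=NH2
Op 2: best P0=- P1=NH1
Op 3: best P0=- P1=NH2
Op 4: best P0=NH2 P1=NH2
Op 5: best P0=NH2 P1=NH2
Op 6: best P0=NH3 P1=NH2
Op 7: best P0=NH2 P1=NH2
Op 8: best P0=NH2 P1=NH2
Op 9: best P0=NH2 P1=NH2
Op 10: best P0=NH2 P1=NH3
Op 11: best P0=NH2 P1=NH3

Answer: P0:NH2 P1:NH3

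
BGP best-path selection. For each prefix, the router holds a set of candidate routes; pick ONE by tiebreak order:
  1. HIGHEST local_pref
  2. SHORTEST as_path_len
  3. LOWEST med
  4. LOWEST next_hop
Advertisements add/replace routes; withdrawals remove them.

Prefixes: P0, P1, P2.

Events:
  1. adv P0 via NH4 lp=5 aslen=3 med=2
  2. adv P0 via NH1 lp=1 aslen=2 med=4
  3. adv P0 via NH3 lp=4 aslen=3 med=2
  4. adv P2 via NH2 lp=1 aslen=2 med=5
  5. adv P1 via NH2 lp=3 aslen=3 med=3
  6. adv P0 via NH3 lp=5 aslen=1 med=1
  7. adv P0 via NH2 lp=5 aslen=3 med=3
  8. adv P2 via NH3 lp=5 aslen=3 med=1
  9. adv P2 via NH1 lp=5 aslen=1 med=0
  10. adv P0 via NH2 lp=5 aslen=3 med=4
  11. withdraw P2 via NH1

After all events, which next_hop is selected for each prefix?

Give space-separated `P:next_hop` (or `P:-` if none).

Answer: P0:NH3 P1:NH2 P2:NH3

Derivation:
Op 1: best P0=NH4 P1=- P2=-
Op 2: best P0=NH4 P1=- P2=-
Op 3: best P0=NH4 P1=- P2=-
Op 4: best P0=NH4 P1=- P2=NH2
Op 5: best P0=NH4 P1=NH2 P2=NH2
Op 6: best P0=NH3 P1=NH2 P2=NH2
Op 7: best P0=NH3 P1=NH2 P2=NH2
Op 8: best P0=NH3 P1=NH2 P2=NH3
Op 9: best P0=NH3 P1=NH2 P2=NH1
Op 10: best P0=NH3 P1=NH2 P2=NH1
Op 11: best P0=NH3 P1=NH2 P2=NH3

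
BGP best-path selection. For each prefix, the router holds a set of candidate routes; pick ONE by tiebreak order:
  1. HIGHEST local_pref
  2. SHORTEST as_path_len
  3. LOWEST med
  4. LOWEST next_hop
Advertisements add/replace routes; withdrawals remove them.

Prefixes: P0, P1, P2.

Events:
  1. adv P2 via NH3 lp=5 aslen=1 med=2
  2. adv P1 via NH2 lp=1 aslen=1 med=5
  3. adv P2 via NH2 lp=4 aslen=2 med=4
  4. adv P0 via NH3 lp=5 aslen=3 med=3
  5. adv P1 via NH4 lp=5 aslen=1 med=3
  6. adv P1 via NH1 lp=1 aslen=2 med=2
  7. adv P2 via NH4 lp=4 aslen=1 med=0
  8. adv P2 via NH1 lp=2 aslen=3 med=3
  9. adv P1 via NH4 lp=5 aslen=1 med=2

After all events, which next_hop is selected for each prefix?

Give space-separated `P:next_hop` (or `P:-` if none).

Op 1: best P0=- P1=- P2=NH3
Op 2: best P0=- P1=NH2 P2=NH3
Op 3: best P0=- P1=NH2 P2=NH3
Op 4: best P0=NH3 P1=NH2 P2=NH3
Op 5: best P0=NH3 P1=NH4 P2=NH3
Op 6: best P0=NH3 P1=NH4 P2=NH3
Op 7: best P0=NH3 P1=NH4 P2=NH3
Op 8: best P0=NH3 P1=NH4 P2=NH3
Op 9: best P0=NH3 P1=NH4 P2=NH3

Answer: P0:NH3 P1:NH4 P2:NH3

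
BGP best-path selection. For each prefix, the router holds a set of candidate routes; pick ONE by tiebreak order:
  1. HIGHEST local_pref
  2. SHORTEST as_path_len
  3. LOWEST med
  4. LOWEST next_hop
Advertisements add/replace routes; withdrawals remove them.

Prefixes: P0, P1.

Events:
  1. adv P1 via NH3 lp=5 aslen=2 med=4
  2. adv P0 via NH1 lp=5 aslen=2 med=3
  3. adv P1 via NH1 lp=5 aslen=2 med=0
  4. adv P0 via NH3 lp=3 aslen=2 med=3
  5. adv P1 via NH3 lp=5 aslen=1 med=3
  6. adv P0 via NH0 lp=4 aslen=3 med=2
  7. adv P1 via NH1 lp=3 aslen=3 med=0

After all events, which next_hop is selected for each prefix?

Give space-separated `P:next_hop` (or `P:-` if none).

Op 1: best P0=- P1=NH3
Op 2: best P0=NH1 P1=NH3
Op 3: best P0=NH1 P1=NH1
Op 4: best P0=NH1 P1=NH1
Op 5: best P0=NH1 P1=NH3
Op 6: best P0=NH1 P1=NH3
Op 7: best P0=NH1 P1=NH3

Answer: P0:NH1 P1:NH3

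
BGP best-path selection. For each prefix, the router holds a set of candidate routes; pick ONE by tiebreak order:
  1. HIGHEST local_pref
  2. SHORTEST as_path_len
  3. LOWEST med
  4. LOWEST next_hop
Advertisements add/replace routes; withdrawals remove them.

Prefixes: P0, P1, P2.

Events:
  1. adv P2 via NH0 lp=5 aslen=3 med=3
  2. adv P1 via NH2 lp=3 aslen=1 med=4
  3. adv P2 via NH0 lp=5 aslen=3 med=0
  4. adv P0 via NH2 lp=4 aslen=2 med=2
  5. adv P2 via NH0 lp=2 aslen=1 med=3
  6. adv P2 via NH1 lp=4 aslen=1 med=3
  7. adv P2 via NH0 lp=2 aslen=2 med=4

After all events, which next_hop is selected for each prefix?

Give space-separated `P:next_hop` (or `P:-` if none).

Op 1: best P0=- P1=- P2=NH0
Op 2: best P0=- P1=NH2 P2=NH0
Op 3: best P0=- P1=NH2 P2=NH0
Op 4: best P0=NH2 P1=NH2 P2=NH0
Op 5: best P0=NH2 P1=NH2 P2=NH0
Op 6: best P0=NH2 P1=NH2 P2=NH1
Op 7: best P0=NH2 P1=NH2 P2=NH1

Answer: P0:NH2 P1:NH2 P2:NH1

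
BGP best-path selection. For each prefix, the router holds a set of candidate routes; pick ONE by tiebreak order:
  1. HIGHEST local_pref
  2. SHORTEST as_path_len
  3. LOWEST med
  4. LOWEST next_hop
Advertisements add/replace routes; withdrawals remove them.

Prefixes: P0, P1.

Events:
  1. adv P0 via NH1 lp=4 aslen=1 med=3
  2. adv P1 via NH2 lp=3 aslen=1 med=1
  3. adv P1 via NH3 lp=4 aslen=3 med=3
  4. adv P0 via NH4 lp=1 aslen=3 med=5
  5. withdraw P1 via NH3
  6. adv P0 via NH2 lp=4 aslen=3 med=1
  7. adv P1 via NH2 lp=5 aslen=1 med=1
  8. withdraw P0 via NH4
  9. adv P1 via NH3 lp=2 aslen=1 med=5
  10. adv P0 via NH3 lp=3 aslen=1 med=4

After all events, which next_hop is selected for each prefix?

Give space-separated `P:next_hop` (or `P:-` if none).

Answer: P0:NH1 P1:NH2

Derivation:
Op 1: best P0=NH1 P1=-
Op 2: best P0=NH1 P1=NH2
Op 3: best P0=NH1 P1=NH3
Op 4: best P0=NH1 P1=NH3
Op 5: best P0=NH1 P1=NH2
Op 6: best P0=NH1 P1=NH2
Op 7: best P0=NH1 P1=NH2
Op 8: best P0=NH1 P1=NH2
Op 9: best P0=NH1 P1=NH2
Op 10: best P0=NH1 P1=NH2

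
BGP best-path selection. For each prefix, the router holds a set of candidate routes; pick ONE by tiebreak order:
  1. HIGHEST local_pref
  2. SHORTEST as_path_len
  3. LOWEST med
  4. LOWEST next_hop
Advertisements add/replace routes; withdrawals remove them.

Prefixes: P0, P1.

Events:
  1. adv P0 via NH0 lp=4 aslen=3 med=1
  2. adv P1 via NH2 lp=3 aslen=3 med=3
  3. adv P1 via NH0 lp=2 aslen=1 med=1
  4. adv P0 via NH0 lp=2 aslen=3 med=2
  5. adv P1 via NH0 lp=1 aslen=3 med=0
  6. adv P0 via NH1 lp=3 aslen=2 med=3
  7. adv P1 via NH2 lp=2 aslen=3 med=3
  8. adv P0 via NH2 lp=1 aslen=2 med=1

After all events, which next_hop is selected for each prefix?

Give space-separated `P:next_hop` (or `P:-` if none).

Answer: P0:NH1 P1:NH2

Derivation:
Op 1: best P0=NH0 P1=-
Op 2: best P0=NH0 P1=NH2
Op 3: best P0=NH0 P1=NH2
Op 4: best P0=NH0 P1=NH2
Op 5: best P0=NH0 P1=NH2
Op 6: best P0=NH1 P1=NH2
Op 7: best P0=NH1 P1=NH2
Op 8: best P0=NH1 P1=NH2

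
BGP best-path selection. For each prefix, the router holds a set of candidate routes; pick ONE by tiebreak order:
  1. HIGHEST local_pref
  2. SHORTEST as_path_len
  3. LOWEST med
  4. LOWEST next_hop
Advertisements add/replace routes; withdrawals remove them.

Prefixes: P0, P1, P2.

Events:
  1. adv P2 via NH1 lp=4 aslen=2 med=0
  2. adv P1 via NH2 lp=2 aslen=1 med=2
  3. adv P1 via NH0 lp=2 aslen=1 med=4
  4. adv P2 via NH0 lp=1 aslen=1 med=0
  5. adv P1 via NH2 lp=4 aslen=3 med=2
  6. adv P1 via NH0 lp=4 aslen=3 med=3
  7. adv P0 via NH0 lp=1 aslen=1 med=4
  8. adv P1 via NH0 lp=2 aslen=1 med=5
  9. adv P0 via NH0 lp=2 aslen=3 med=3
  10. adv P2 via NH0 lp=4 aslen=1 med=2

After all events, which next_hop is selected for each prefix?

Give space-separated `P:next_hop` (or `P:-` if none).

Op 1: best P0=- P1=- P2=NH1
Op 2: best P0=- P1=NH2 P2=NH1
Op 3: best P0=- P1=NH2 P2=NH1
Op 4: best P0=- P1=NH2 P2=NH1
Op 5: best P0=- P1=NH2 P2=NH1
Op 6: best P0=- P1=NH2 P2=NH1
Op 7: best P0=NH0 P1=NH2 P2=NH1
Op 8: best P0=NH0 P1=NH2 P2=NH1
Op 9: best P0=NH0 P1=NH2 P2=NH1
Op 10: best P0=NH0 P1=NH2 P2=NH0

Answer: P0:NH0 P1:NH2 P2:NH0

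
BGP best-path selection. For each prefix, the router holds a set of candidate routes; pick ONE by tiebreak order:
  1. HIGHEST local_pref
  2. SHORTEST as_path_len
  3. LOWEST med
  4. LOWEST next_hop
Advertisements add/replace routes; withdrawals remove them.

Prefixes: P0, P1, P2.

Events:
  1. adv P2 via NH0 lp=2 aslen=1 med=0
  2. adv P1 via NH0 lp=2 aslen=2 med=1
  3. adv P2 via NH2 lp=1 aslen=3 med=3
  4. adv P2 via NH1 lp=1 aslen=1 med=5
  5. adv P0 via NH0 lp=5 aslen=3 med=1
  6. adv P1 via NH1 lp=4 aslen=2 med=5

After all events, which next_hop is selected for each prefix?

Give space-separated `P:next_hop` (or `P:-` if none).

Answer: P0:NH0 P1:NH1 P2:NH0

Derivation:
Op 1: best P0=- P1=- P2=NH0
Op 2: best P0=- P1=NH0 P2=NH0
Op 3: best P0=- P1=NH0 P2=NH0
Op 4: best P0=- P1=NH0 P2=NH0
Op 5: best P0=NH0 P1=NH0 P2=NH0
Op 6: best P0=NH0 P1=NH1 P2=NH0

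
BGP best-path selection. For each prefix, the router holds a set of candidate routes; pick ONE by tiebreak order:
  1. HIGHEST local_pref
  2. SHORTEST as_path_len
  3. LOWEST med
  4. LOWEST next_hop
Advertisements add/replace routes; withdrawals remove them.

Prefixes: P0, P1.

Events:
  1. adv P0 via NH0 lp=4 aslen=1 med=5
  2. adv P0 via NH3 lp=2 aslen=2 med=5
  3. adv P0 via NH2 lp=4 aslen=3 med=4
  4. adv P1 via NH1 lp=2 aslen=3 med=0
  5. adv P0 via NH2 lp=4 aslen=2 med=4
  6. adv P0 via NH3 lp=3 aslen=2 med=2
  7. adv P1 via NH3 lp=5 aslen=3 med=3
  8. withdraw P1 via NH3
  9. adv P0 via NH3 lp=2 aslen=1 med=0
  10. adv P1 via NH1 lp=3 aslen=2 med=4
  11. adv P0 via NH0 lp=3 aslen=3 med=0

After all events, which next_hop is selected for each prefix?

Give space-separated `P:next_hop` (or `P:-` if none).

Op 1: best P0=NH0 P1=-
Op 2: best P0=NH0 P1=-
Op 3: best P0=NH0 P1=-
Op 4: best P0=NH0 P1=NH1
Op 5: best P0=NH0 P1=NH1
Op 6: best P0=NH0 P1=NH1
Op 7: best P0=NH0 P1=NH3
Op 8: best P0=NH0 P1=NH1
Op 9: best P0=NH0 P1=NH1
Op 10: best P0=NH0 P1=NH1
Op 11: best P0=NH2 P1=NH1

Answer: P0:NH2 P1:NH1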